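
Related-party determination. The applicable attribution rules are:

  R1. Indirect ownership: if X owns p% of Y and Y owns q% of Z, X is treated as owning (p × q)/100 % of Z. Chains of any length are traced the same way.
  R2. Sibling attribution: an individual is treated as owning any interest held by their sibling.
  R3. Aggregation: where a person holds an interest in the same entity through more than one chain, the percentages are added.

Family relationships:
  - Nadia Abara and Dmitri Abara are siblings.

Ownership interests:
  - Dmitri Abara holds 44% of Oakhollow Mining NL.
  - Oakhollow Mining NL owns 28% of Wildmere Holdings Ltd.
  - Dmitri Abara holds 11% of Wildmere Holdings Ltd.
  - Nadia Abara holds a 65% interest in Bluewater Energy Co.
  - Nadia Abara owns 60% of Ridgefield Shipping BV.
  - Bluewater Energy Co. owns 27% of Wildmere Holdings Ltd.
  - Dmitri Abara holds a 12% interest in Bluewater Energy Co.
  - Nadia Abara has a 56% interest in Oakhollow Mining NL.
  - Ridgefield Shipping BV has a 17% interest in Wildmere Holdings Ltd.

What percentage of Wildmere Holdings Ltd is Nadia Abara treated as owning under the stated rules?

By sibling attribution (R2), Nadia Abara is treated as also owning Dmitri Abara's interest in Bluewater Energy Co, giving 65% + 12% = 77%.
By sibling attribution (R2), Nadia Abara is treated as also owning Dmitri Abara's interest in Oakhollow Mining NL, giving 56% + 44% = 100%.
By sibling attribution (R2), Nadia Abara is treated as owning Dmitri Abara's 11% interest in Wildmere Holdings Ltd.
Chain via Bluewater Energy Co. (R1): 77% × 27% = 20.79% of Wildmere Holdings Ltd.
Chain via Oakhollow Mining NL (R1): 100% × 28% = 28% of Wildmere Holdings Ltd.
Chain via Ridgefield Shipping BV (R1): 60% × 17% = 10.2% of Wildmere Holdings Ltd.
Direct interest in Wildmere Holdings Ltd: 11%.
Aggregating (R3): 20.79% + 28% + 10.2% + 11% = 69.99%.

69.99%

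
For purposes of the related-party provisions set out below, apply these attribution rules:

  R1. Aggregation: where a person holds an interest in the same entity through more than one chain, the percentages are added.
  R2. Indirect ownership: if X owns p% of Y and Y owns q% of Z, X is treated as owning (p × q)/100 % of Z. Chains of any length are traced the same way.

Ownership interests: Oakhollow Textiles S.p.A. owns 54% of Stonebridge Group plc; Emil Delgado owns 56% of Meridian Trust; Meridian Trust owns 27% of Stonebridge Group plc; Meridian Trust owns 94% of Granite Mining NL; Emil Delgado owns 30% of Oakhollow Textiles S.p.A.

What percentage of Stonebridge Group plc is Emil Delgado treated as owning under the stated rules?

Chain via Meridian Trust (R2): 56% × 27% = 15.12% of Stonebridge Group plc.
Chain via Oakhollow Textiles S.p.A. (R2): 30% × 54% = 16.2% of Stonebridge Group plc.
Aggregating (R1): 15.12% + 16.2% = 31.32%.

31.32%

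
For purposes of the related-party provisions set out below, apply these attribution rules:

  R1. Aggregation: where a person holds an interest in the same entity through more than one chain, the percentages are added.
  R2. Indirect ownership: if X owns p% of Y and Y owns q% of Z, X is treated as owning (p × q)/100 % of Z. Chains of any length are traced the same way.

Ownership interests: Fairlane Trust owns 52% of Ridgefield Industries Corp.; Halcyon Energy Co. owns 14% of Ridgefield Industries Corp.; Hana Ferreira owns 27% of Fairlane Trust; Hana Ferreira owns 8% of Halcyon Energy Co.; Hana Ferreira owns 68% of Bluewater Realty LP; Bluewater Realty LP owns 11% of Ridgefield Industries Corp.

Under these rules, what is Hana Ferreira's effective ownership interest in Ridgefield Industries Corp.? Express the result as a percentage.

Chain via Bluewater Realty LP (R2): 68% × 11% = 7.48% of Ridgefield Industries Corp.
Chain via Fairlane Trust (R2): 27% × 52% = 14.04% of Ridgefield Industries Corp.
Chain via Halcyon Energy Co. (R2): 8% × 14% = 1.12% of Ridgefield Industries Corp.
Aggregating (R1): 7.48% + 14.04% + 1.12% = 22.64%.

22.64%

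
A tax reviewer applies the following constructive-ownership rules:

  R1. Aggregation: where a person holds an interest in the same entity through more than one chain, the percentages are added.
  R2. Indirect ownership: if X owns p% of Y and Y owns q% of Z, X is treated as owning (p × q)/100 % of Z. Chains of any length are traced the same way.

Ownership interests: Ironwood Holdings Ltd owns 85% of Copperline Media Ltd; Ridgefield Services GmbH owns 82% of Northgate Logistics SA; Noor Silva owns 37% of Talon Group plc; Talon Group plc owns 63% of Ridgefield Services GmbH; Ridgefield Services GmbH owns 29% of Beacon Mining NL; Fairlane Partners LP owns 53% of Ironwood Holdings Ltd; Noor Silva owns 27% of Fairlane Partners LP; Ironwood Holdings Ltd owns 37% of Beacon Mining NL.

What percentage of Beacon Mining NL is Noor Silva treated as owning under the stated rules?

Chain via Talon Group plc → Ridgefield Services GmbH (R2): 37% × 63% × 29% = 6.7599% of Beacon Mining NL.
Chain via Fairlane Partners LP → Ironwood Holdings Ltd (R2): 27% × 53% × 37% = 5.2947% of Beacon Mining NL.
Aggregating (R1): 6.7599% + 5.2947% = 12.0546%.

12.0546%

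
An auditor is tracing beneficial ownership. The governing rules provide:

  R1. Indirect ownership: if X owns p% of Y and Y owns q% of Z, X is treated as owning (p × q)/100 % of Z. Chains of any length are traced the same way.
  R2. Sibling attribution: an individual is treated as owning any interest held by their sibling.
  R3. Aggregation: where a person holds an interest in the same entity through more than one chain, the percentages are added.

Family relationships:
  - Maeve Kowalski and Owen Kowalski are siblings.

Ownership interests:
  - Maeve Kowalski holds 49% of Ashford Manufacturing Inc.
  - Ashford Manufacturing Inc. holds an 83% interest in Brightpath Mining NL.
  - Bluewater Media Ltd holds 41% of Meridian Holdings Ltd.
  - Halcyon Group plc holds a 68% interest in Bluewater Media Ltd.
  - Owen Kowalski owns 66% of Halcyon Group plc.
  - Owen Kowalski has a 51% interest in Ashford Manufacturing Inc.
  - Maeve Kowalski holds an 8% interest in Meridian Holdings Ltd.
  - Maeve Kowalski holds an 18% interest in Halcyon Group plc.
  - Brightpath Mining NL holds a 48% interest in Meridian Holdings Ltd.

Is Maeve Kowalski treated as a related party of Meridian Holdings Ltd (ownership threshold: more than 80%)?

No

By sibling attribution (R2), Maeve Kowalski is treated as also owning Owen Kowalski's interest in Ashford Manufacturing Inc, giving 49% + 51% = 100%.
By sibling attribution (R2), Maeve Kowalski is treated as also owning Owen Kowalski's interest in Halcyon Group plc, giving 18% + 66% = 84%.
Chain via Ashford Manufacturing Inc. → Brightpath Mining NL (R1): 100% × 83% × 48% = 39.84% of Meridian Holdings Ltd.
Chain via Halcyon Group plc → Bluewater Media Ltd (R1): 84% × 68% × 41% = 23.4192% of Meridian Holdings Ltd.
Direct interest in Meridian Holdings Ltd: 8%.
Aggregating (R3): 39.84% + 23.4192% + 8% = 71.2592%.
71.2592% does not exceed the 80% threshold, so Maeve is not a related party to Meridian Holdings Ltd.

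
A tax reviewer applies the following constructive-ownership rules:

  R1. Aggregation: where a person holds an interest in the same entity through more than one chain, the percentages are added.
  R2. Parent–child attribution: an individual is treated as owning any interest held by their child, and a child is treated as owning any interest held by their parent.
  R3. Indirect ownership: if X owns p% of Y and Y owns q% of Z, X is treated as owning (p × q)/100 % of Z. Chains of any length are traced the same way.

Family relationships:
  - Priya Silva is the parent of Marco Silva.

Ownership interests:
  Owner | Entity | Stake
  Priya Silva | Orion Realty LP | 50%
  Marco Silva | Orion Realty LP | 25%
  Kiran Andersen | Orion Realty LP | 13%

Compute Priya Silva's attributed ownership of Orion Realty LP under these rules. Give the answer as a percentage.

By parent–child attribution (R2), Priya Silva is treated as also owning Marco Silva's interest in Orion Realty LP, giving 50% + 25% = 75%.
Direct interest in Orion Realty LP: 75%.

75%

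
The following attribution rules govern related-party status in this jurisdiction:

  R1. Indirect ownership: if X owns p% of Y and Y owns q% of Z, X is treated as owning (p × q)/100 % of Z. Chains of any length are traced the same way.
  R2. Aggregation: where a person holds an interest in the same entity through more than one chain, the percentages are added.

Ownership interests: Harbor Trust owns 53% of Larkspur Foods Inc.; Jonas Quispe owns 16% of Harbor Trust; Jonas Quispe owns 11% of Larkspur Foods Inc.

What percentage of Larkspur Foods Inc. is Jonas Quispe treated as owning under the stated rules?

Chain via Harbor Trust (R1): 16% × 53% = 8.48% of Larkspur Foods Inc.
Direct interest in Larkspur Foods Inc: 11%.
Aggregating (R2): 8.48% + 11% = 19.48%.

19.48%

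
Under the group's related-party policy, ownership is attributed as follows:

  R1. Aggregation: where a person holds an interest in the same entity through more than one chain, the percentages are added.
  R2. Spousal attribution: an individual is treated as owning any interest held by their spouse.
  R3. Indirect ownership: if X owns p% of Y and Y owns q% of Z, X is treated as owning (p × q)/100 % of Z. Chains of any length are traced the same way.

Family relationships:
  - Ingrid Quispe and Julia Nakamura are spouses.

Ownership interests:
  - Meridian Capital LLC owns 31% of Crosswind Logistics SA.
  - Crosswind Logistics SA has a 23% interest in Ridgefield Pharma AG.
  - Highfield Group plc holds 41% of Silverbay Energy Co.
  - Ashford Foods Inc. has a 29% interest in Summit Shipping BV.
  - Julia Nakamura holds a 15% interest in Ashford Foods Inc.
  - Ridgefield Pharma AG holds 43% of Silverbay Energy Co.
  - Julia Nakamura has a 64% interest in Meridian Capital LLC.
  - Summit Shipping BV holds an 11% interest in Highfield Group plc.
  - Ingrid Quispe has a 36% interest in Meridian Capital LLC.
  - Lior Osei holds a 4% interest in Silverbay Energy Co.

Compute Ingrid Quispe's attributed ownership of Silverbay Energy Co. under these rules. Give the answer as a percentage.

By spousal attribution (R2), Ingrid Quispe is treated as also owning Julia Nakamura's interest in Meridian Capital LLC, giving 36% + 64% = 100%.
By spousal attribution (R2), Ingrid Quispe is treated as owning Julia Nakamura's 15% interest in Ashford Foods Inc.
Chain via Meridian Capital LLC → Crosswind Logistics SA → Ridgefield Pharma AG (R3): 100% × 31% × 23% × 43% = 3.0659% of Silverbay Energy Co.
Chain via Ashford Foods Inc. → Summit Shipping BV → Highfield Group plc (R3): 15% × 29% × 11% × 41% = 0.196185% of Silverbay Energy Co.
Aggregating (R1): 3.0659% + 0.196185% = 3.262085%.

3.262085%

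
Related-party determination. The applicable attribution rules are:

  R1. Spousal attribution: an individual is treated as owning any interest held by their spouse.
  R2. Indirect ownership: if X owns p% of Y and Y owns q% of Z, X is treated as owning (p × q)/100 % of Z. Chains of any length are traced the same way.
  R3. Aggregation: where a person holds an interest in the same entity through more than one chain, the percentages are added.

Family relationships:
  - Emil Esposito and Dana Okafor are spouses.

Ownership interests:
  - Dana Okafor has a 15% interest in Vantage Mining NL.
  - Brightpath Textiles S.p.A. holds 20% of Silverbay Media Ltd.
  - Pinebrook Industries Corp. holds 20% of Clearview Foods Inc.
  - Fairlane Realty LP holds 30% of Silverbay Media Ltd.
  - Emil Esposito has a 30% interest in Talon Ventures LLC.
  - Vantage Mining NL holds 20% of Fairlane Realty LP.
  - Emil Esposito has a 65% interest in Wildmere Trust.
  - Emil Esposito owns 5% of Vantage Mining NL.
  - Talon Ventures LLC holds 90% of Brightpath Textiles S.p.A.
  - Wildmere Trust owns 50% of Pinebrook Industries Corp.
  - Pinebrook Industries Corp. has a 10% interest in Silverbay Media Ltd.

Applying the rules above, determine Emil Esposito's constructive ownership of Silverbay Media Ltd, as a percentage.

By spousal attribution (R1), Emil Esposito is treated as also owning Dana Okafor's interest in Vantage Mining NL, giving 5% + 15% = 20%.
Chain via Vantage Mining NL → Fairlane Realty LP (R2): 20% × 20% × 30% = 1.2% of Silverbay Media Ltd.
Chain via Wildmere Trust → Pinebrook Industries Corp. (R2): 65% × 50% × 10% = 3.25% of Silverbay Media Ltd.
Chain via Talon Ventures LLC → Brightpath Textiles S.p.A. (R2): 30% × 90% × 20% = 5.4% of Silverbay Media Ltd.
Aggregating (R3): 1.2% + 3.25% + 5.4% = 9.85%.

9.85%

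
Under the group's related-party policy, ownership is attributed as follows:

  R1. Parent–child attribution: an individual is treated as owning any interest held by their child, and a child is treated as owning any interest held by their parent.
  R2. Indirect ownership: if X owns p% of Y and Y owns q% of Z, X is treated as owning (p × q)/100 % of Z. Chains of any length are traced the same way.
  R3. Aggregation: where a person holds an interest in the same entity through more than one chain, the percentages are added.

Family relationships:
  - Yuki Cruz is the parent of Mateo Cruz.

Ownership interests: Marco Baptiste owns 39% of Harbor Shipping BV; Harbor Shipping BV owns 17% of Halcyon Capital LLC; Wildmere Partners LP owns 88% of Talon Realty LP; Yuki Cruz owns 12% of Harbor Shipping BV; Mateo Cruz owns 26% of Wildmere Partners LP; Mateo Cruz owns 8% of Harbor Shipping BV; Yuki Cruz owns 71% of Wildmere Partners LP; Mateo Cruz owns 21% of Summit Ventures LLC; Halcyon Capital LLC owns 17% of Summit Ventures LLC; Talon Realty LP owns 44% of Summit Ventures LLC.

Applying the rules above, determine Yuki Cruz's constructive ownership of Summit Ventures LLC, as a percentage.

By parent–child attribution (R1), Yuki Cruz is treated as also owning Mateo Cruz's interest in Wildmere Partners LP, giving 71% + 26% = 97%.
By parent–child attribution (R1), Yuki Cruz is treated as also owning Mateo Cruz's interest in Harbor Shipping BV, giving 12% + 8% = 20%.
By parent–child attribution (R1), Yuki Cruz is treated as owning Mateo Cruz's 21% interest in Summit Ventures LLC.
Chain via Wildmere Partners LP → Talon Realty LP (R2): 97% × 88% × 44% = 37.5584% of Summit Ventures LLC.
Chain via Harbor Shipping BV → Halcyon Capital LLC (R2): 20% × 17% × 17% = 0.578% of Summit Ventures LLC.
Direct interest in Summit Ventures LLC: 21%.
Aggregating (R3): 37.5584% + 0.578% + 21% = 59.1364%.

59.1364%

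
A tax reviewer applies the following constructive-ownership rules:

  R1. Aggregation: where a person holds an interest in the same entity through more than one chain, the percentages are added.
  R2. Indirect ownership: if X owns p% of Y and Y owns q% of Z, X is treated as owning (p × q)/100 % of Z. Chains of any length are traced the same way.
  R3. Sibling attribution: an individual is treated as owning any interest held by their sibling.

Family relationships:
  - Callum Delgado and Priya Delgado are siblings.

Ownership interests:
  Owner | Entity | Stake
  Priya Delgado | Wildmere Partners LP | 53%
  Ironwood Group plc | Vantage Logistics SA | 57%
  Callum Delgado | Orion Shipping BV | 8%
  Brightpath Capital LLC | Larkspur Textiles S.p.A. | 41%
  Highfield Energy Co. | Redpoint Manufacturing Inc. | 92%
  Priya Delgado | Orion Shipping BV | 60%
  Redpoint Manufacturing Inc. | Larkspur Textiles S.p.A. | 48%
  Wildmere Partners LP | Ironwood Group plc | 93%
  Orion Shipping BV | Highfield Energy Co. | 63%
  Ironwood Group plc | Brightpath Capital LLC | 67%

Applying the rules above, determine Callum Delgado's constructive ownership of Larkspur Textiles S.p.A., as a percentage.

By sibling attribution (R3), Callum Delgado is treated as also owning Priya Delgado's interest in Orion Shipping BV, giving 8% + 60% = 68%.
By sibling attribution (R3), Callum Delgado is treated as owning Priya Delgado's 53% interest in Wildmere Partners LP.
Chain via Orion Shipping BV → Highfield Energy Co. → Redpoint Manufacturing Inc. (R2): 68% × 63% × 92% × 48% = 18.918144% of Larkspur Textiles S.p.A.
Chain via Wildmere Partners LP → Ironwood Group plc → Brightpath Capital LLC (R2): 53% × 93% × 67% × 41% = 13.539963% of Larkspur Textiles S.p.A.
Aggregating (R1): 18.918144% + 13.539963% = 32.458107%.

32.458107%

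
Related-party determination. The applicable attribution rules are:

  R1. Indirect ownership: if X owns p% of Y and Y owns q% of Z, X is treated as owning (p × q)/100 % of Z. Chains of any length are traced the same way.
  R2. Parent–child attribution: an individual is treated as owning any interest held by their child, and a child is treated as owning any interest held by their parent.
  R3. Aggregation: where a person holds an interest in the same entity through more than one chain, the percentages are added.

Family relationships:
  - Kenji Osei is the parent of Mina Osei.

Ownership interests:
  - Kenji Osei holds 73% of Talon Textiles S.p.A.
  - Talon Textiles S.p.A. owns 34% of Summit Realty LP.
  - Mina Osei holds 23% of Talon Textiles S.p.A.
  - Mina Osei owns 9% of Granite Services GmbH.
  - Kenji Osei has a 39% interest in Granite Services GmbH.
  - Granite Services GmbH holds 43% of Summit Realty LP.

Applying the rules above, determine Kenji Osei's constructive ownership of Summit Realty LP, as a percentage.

By parent–child attribution (R2), Kenji Osei is treated as also owning Mina Osei's interest in Talon Textiles S.p.A, giving 73% + 23% = 96%.
By parent–child attribution (R2), Kenji Osei is treated as also owning Mina Osei's interest in Granite Services GmbH, giving 39% + 9% = 48%.
Chain via Talon Textiles S.p.A. (R1): 96% × 34% = 32.64% of Summit Realty LP.
Chain via Granite Services GmbH (R1): 48% × 43% = 20.64% of Summit Realty LP.
Aggregating (R3): 32.64% + 20.64% = 53.28%.

53.28%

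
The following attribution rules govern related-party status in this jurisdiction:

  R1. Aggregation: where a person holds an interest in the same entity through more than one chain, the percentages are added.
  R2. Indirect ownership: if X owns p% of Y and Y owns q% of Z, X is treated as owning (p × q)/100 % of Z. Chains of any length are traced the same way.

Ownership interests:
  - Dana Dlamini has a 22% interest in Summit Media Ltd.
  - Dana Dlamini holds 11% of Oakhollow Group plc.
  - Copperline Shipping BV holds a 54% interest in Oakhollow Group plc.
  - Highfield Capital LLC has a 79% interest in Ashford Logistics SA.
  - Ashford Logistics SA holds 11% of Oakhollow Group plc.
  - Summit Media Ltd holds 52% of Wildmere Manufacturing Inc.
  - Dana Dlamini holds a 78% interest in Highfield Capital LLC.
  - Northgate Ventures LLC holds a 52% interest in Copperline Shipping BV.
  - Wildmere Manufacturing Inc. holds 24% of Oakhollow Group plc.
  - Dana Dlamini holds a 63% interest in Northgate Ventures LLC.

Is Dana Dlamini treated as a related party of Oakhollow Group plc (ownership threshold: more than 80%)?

No

Chain via Summit Media Ltd → Wildmere Manufacturing Inc. (R2): 22% × 52% × 24% = 2.7456% of Oakhollow Group plc.
Chain via Highfield Capital LLC → Ashford Logistics SA (R2): 78% × 79% × 11% = 6.7782% of Oakhollow Group plc.
Chain via Northgate Ventures LLC → Copperline Shipping BV (R2): 63% × 52% × 54% = 17.6904% of Oakhollow Group plc.
Direct interest in Oakhollow Group plc: 11%.
Aggregating (R1): 2.7456% + 6.7782% + 17.6904% + 11% = 38.2142%.
38.2142% does not exceed the 80% threshold, so Dana is not a related party to Oakhollow Group plc.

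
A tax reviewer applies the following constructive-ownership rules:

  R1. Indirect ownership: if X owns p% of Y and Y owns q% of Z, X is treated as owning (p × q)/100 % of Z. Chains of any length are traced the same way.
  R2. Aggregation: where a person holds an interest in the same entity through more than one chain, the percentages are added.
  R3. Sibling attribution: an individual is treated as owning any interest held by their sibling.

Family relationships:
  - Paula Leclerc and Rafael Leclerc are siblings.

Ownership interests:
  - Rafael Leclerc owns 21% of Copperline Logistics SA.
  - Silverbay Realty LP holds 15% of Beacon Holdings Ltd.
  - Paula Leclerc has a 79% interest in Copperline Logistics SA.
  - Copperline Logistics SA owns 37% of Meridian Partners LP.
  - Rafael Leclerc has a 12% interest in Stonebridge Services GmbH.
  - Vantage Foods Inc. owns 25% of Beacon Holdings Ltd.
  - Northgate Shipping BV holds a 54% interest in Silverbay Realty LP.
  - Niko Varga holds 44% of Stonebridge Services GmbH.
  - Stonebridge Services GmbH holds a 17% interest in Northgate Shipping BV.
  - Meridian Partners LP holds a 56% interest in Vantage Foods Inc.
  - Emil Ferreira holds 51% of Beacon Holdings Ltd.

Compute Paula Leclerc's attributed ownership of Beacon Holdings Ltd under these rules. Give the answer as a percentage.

5.34524%

By sibling attribution (R3), Paula Leclerc is treated as also owning Rafael Leclerc's interest in Copperline Logistics SA, giving 79% + 21% = 100%.
By sibling attribution (R3), Paula Leclerc is treated as owning Rafael Leclerc's 12% interest in Stonebridge Services GmbH.
Chain via Copperline Logistics SA → Meridian Partners LP → Vantage Foods Inc. (R1): 100% × 37% × 56% × 25% = 5.18% of Beacon Holdings Ltd.
Chain via Stonebridge Services GmbH → Northgate Shipping BV → Silverbay Realty LP (R1): 12% × 17% × 54% × 15% = 0.16524% of Beacon Holdings Ltd.
Aggregating (R2): 5.18% + 0.16524% = 5.34524%.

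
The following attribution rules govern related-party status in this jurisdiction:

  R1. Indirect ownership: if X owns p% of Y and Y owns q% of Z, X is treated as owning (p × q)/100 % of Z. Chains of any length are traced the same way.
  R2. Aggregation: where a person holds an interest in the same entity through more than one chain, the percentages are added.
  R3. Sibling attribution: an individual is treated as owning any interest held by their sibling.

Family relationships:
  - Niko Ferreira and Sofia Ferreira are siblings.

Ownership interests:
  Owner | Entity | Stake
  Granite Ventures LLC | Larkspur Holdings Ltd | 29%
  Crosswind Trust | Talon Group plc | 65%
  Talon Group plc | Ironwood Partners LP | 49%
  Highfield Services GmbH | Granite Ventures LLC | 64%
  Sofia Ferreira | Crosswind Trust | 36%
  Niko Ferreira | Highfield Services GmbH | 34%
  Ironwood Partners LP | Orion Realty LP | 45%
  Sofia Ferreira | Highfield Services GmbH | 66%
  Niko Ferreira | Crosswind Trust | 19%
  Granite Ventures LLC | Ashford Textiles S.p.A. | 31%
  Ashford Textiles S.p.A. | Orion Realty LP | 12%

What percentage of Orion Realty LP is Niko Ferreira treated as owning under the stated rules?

By sibling attribution (R3), Niko Ferreira is treated as also owning Sofia Ferreira's interest in Highfield Services GmbH, giving 34% + 66% = 100%.
By sibling attribution (R3), Niko Ferreira is treated as also owning Sofia Ferreira's interest in Crosswind Trust, giving 19% + 36% = 55%.
Chain via Highfield Services GmbH → Granite Ventures LLC → Ashford Textiles S.p.A. (R1): 100% × 64% × 31% × 12% = 2.3808% of Orion Realty LP.
Chain via Crosswind Trust → Talon Group plc → Ironwood Partners LP (R1): 55% × 65% × 49% × 45% = 7.882875% of Orion Realty LP.
Aggregating (R2): 2.3808% + 7.882875% = 10.263675%.

10.263675%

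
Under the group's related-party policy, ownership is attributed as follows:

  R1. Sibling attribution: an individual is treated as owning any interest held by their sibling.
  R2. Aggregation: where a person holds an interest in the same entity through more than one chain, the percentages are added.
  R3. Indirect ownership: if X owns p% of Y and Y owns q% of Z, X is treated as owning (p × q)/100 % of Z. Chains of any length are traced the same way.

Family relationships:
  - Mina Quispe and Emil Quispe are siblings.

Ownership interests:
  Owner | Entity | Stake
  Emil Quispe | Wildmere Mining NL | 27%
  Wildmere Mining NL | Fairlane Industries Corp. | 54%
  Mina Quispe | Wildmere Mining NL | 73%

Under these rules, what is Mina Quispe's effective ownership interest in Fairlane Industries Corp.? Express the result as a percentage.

54%

By sibling attribution (R1), Mina Quispe is treated as also owning Emil Quispe's interest in Wildmere Mining NL, giving 73% + 27% = 100%.
Chain via Wildmere Mining NL (R3): 100% × 54% = 54% of Fairlane Industries Corp.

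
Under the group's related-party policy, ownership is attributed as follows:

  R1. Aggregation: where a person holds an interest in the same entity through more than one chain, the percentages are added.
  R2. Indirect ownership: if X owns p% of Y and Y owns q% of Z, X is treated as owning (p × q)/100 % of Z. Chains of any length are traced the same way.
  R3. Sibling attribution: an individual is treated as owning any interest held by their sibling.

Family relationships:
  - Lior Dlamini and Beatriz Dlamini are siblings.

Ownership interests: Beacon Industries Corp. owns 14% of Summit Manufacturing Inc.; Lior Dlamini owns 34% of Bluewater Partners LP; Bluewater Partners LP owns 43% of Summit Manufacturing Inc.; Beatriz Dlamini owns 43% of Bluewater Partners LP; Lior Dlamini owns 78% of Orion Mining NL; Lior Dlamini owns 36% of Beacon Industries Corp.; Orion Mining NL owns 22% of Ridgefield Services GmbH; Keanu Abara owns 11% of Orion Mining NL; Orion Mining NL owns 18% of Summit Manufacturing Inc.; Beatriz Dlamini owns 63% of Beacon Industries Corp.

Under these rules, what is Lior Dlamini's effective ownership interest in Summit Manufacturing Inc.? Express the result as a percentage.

By sibling attribution (R3), Lior Dlamini is treated as also owning Beatriz Dlamini's interest in Beacon Industries Corp, giving 36% + 63% = 99%.
By sibling attribution (R3), Lior Dlamini is treated as also owning Beatriz Dlamini's interest in Bluewater Partners LP, giving 34% + 43% = 77%.
Chain via Beacon Industries Corp. (R2): 99% × 14% = 13.86% of Summit Manufacturing Inc.
Chain via Orion Mining NL (R2): 78% × 18% = 14.04% of Summit Manufacturing Inc.
Chain via Bluewater Partners LP (R2): 77% × 43% = 33.11% of Summit Manufacturing Inc.
Aggregating (R1): 13.86% + 14.04% + 33.11% = 61.01%.

61.01%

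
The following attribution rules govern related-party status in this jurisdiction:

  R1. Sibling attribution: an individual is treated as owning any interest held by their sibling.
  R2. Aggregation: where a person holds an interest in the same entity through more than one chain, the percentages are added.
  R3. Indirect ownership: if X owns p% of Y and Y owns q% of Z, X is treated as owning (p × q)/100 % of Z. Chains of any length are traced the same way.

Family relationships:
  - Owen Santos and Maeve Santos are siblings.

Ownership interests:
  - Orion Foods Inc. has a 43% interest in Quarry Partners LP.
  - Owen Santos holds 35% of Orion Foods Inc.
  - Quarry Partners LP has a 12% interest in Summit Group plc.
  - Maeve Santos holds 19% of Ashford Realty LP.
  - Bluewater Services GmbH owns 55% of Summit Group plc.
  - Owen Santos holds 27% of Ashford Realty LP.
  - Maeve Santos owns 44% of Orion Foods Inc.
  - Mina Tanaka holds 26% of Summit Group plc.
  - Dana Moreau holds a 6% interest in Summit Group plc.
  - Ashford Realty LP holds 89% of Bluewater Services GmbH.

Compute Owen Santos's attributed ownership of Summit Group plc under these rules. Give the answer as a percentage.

26.5934%

By sibling attribution (R1), Owen Santos is treated as also owning Maeve Santos's interest in Orion Foods Inc, giving 35% + 44% = 79%.
By sibling attribution (R1), Owen Santos is treated as also owning Maeve Santos's interest in Ashford Realty LP, giving 27% + 19% = 46%.
Chain via Orion Foods Inc. → Quarry Partners LP (R3): 79% × 43% × 12% = 4.0764% of Summit Group plc.
Chain via Ashford Realty LP → Bluewater Services GmbH (R3): 46% × 89% × 55% = 22.517% of Summit Group plc.
Aggregating (R2): 4.0764% + 22.517% = 26.5934%.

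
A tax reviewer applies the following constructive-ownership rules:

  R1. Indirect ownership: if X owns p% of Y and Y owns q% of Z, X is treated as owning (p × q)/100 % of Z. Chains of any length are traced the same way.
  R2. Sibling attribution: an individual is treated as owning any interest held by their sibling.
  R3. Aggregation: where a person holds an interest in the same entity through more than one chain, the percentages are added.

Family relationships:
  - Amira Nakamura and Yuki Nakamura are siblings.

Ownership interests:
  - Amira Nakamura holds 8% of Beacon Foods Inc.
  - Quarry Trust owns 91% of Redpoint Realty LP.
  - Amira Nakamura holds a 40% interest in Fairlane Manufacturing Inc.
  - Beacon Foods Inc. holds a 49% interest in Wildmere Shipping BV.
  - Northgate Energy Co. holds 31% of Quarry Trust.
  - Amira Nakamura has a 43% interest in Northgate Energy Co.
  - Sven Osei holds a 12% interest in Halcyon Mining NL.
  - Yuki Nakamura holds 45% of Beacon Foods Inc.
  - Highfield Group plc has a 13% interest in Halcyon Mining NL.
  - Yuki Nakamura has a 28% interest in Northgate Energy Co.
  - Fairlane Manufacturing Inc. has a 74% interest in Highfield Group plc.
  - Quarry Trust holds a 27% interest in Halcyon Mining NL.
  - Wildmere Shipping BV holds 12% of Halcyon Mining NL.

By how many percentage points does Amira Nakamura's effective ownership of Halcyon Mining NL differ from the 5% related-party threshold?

7.9071

By sibling attribution (R2), Amira Nakamura is treated as also owning Yuki Nakamura's interest in Beacon Foods Inc, giving 8% + 45% = 53%.
By sibling attribution (R2), Amira Nakamura is treated as also owning Yuki Nakamura's interest in Northgate Energy Co, giving 43% + 28% = 71%.
Chain via Beacon Foods Inc. → Wildmere Shipping BV (R1): 53% × 49% × 12% = 3.1164% of Halcyon Mining NL.
Chain via Northgate Energy Co. → Quarry Trust (R1): 71% × 31% × 27% = 5.9427% of Halcyon Mining NL.
Chain via Fairlane Manufacturing Inc. → Highfield Group plc (R1): 40% × 74% × 13% = 3.848% of Halcyon Mining NL.
Aggregating (R3): 3.1164% + 5.9427% + 3.848% = 12.9071%.
12.9071% exceeds the 5% threshold by 7.9071 percentage points.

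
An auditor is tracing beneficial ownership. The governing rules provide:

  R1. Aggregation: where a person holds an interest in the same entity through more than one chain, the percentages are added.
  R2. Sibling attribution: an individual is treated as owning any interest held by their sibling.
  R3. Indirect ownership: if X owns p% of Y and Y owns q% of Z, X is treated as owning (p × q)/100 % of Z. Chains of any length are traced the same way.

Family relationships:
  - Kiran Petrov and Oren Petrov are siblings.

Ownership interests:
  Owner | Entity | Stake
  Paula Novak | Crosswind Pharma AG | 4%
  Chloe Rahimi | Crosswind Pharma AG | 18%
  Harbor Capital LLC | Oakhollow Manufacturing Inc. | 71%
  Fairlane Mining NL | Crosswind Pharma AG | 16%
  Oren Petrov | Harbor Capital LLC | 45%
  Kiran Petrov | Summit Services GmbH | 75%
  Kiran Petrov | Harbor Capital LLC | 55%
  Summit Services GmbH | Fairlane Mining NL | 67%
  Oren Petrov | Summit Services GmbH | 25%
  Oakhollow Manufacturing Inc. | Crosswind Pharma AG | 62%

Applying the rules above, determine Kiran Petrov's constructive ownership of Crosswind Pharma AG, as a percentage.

By sibling attribution (R2), Kiran Petrov is treated as also owning Oren Petrov's interest in Summit Services GmbH, giving 75% + 25% = 100%.
By sibling attribution (R2), Kiran Petrov is treated as also owning Oren Petrov's interest in Harbor Capital LLC, giving 55% + 45% = 100%.
Chain via Summit Services GmbH → Fairlane Mining NL (R3): 100% × 67% × 16% = 10.72% of Crosswind Pharma AG.
Chain via Harbor Capital LLC → Oakhollow Manufacturing Inc. (R3): 100% × 71% × 62% = 44.02% of Crosswind Pharma AG.
Aggregating (R1): 10.72% + 44.02% = 54.74%.

54.74%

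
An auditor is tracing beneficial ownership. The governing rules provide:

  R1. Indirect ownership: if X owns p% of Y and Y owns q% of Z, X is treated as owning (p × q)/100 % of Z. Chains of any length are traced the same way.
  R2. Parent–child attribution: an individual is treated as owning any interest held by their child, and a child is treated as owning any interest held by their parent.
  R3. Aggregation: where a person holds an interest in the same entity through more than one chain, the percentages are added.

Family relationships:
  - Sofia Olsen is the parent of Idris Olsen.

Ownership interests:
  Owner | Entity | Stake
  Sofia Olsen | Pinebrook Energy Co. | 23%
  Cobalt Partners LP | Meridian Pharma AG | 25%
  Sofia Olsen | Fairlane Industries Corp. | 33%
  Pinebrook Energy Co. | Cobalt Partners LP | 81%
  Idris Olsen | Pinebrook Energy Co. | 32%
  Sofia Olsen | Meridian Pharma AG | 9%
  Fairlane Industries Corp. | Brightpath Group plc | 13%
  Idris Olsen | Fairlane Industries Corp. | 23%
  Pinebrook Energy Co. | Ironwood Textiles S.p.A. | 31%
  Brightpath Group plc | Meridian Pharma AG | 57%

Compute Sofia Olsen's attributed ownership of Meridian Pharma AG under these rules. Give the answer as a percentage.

24.2871%

By parent–child attribution (R2), Sofia Olsen is treated as also owning Idris Olsen's interest in Pinebrook Energy Co, giving 23% + 32% = 55%.
By parent–child attribution (R2), Sofia Olsen is treated as also owning Idris Olsen's interest in Fairlane Industries Corp, giving 33% + 23% = 56%.
Chain via Pinebrook Energy Co. → Cobalt Partners LP (R1): 55% × 81% × 25% = 11.1375% of Meridian Pharma AG.
Chain via Fairlane Industries Corp. → Brightpath Group plc (R1): 56% × 13% × 57% = 4.1496% of Meridian Pharma AG.
Direct interest in Meridian Pharma AG: 9%.
Aggregating (R3): 11.1375% + 4.1496% + 9% = 24.2871%.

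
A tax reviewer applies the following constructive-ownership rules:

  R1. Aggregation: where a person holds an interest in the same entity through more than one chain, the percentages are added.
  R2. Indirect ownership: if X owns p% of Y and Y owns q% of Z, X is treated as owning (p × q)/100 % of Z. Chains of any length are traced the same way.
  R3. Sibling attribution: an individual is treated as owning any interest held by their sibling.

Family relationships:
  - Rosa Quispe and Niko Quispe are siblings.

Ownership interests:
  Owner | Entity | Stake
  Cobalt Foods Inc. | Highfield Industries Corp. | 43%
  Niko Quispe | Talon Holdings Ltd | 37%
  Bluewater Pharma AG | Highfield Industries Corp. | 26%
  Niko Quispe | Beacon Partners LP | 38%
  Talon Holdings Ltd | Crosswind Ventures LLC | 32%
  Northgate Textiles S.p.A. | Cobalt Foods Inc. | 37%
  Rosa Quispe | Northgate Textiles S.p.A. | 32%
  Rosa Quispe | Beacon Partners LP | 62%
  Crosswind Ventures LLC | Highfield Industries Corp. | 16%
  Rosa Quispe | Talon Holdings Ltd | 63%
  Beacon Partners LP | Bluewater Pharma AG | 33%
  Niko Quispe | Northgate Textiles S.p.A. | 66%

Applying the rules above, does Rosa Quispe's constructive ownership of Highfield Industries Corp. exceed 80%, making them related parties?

By sibling attribution (R3), Rosa Quispe is treated as also owning Niko Quispe's interest in Northgate Textiles S.p.A, giving 32% + 66% = 98%.
By sibling attribution (R3), Rosa Quispe is treated as also owning Niko Quispe's interest in Beacon Partners LP, giving 62% + 38% = 100%.
By sibling attribution (R3), Rosa Quispe is treated as also owning Niko Quispe's interest in Talon Holdings Ltd, giving 63% + 37% = 100%.
Chain via Northgate Textiles S.p.A. → Cobalt Foods Inc. (R2): 98% × 37% × 43% = 15.5918% of Highfield Industries Corp.
Chain via Beacon Partners LP → Bluewater Pharma AG (R2): 100% × 33% × 26% = 8.58% of Highfield Industries Corp.
Chain via Talon Holdings Ltd → Crosswind Ventures LLC (R2): 100% × 32% × 16% = 5.12% of Highfield Industries Corp.
Aggregating (R1): 15.5918% + 8.58% + 5.12% = 29.2918%.
29.2918% does not exceed the 80% threshold, so Rosa is not a related party to Highfield Industries Corp.

No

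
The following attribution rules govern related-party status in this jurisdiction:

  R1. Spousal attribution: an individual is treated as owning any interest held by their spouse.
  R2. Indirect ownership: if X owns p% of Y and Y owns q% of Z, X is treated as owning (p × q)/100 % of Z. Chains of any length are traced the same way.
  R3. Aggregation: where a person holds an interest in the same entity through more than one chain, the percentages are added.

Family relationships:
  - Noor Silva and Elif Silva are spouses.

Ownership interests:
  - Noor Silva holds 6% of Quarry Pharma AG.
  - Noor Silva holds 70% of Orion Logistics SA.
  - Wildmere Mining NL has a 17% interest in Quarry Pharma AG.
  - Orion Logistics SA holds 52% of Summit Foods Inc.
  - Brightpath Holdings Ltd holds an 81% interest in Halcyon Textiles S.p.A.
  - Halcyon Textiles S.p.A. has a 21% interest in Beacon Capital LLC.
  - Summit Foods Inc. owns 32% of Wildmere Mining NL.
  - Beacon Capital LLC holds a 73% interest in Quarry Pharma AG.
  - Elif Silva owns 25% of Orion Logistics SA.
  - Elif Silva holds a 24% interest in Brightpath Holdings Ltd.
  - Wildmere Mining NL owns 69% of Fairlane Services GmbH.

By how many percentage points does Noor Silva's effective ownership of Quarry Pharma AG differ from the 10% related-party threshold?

1.667512

By spousal attribution (R1), Noor Silva is treated as also owning Elif Silva's interest in Orion Logistics SA, giving 70% + 25% = 95%.
By spousal attribution (R1), Noor Silva is treated as owning Elif Silva's 24% interest in Brightpath Holdings Ltd.
Chain via Orion Logistics SA → Summit Foods Inc. → Wildmere Mining NL (R2): 95% × 52% × 32% × 17% = 2.68736% of Quarry Pharma AG.
Direct interest in Quarry Pharma AG: 6%.
Chain via Brightpath Holdings Ltd → Halcyon Textiles S.p.A. → Beacon Capital LLC (R2): 24% × 81% × 21% × 73% = 2.980152% of Quarry Pharma AG.
Aggregating (R3): 2.68736% + 6% + 2.980152% = 11.667512%.
11.667512% exceeds the 10% threshold by 1.667512 percentage points.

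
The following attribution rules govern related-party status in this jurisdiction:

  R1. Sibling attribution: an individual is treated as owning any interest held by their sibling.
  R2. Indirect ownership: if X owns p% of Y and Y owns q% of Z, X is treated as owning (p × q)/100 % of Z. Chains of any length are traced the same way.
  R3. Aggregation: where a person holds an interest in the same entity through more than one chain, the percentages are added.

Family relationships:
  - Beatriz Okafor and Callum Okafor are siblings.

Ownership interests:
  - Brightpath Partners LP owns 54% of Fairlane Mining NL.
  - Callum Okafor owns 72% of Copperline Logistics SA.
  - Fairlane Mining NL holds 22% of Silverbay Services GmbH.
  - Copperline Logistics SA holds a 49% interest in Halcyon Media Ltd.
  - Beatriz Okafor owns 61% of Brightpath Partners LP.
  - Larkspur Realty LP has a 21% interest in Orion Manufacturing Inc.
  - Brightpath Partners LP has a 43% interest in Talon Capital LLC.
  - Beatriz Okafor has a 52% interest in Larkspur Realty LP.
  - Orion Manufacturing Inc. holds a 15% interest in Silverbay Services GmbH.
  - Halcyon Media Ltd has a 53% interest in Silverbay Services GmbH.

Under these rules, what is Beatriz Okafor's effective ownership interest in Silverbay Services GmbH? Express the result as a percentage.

By sibling attribution (R1), Beatriz Okafor is treated as owning Callum Okafor's 72% interest in Copperline Logistics SA.
Chain via Brightpath Partners LP → Fairlane Mining NL (R2): 61% × 54% × 22% = 7.2468% of Silverbay Services GmbH.
Chain via Larkspur Realty LP → Orion Manufacturing Inc. (R2): 52% × 21% × 15% = 1.638% of Silverbay Services GmbH.
Chain via Copperline Logistics SA → Halcyon Media Ltd (R2): 72% × 49% × 53% = 18.6984% of Silverbay Services GmbH.
Aggregating (R3): 7.2468% + 1.638% + 18.6984% = 27.5832%.

27.5832%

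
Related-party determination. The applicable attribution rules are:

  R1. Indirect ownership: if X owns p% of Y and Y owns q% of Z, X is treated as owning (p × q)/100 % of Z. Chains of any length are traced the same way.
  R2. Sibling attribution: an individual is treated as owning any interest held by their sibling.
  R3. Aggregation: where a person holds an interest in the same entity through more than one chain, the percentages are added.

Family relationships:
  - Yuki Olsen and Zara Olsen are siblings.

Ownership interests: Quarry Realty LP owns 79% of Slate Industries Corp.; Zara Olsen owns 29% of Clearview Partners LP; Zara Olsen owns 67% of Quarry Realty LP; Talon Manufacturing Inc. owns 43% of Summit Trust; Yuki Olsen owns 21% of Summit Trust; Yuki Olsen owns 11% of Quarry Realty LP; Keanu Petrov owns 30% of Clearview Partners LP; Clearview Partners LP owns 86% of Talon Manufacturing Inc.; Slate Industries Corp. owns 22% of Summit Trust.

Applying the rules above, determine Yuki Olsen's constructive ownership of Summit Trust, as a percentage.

By sibling attribution (R2), Yuki Olsen is treated as also owning Zara Olsen's interest in Quarry Realty LP, giving 11% + 67% = 78%.
By sibling attribution (R2), Yuki Olsen is treated as owning Zara Olsen's 29% interest in Clearview Partners LP.
Chain via Quarry Realty LP → Slate Industries Corp. (R1): 78% × 79% × 22% = 13.5564% of Summit Trust.
Direct interest in Summit Trust: 21%.
Chain via Clearview Partners LP → Talon Manufacturing Inc. (R1): 29% × 86% × 43% = 10.7242% of Summit Trust.
Aggregating (R3): 13.5564% + 21% + 10.7242% = 45.2806%.

45.2806%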